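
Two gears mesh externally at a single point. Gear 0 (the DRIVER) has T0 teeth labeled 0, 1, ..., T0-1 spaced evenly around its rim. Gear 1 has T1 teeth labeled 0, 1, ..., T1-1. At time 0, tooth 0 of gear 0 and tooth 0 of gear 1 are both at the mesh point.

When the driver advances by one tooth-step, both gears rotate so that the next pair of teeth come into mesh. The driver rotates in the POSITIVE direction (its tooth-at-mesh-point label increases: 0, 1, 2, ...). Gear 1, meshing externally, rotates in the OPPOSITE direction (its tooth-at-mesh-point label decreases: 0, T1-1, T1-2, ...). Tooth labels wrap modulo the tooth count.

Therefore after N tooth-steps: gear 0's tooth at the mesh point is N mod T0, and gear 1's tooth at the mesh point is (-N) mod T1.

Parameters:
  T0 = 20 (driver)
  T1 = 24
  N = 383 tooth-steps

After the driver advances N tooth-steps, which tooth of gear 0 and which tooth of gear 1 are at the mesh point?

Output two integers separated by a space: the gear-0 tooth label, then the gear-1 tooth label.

Gear 0 (driver, T0=20): tooth at mesh = N mod T0
  383 = 19 * 20 + 3, so 383 mod 20 = 3
  gear 0 tooth = 3
Gear 1 (driven, T1=24): tooth at mesh = (-N) mod T1
  383 = 15 * 24 + 23, so 383 mod 24 = 23
  (-383) mod 24 = (-23) mod 24 = 24 - 23 = 1
Mesh after 383 steps: gear-0 tooth 3 meets gear-1 tooth 1

Answer: 3 1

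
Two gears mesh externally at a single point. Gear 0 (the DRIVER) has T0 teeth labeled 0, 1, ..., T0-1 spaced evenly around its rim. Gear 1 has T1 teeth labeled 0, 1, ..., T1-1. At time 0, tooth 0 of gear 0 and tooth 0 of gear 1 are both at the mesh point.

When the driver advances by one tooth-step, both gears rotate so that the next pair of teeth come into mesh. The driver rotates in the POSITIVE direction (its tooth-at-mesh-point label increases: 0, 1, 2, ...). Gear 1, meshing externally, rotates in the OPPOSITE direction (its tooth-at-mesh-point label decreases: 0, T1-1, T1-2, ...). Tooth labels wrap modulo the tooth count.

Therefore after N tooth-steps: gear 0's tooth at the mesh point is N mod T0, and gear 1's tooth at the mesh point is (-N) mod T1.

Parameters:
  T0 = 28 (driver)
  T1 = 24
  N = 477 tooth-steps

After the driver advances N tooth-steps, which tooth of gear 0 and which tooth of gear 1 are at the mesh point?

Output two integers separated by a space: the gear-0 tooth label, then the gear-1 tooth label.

Answer: 1 3

Derivation:
Gear 0 (driver, T0=28): tooth at mesh = N mod T0
  477 = 17 * 28 + 1, so 477 mod 28 = 1
  gear 0 tooth = 1
Gear 1 (driven, T1=24): tooth at mesh = (-N) mod T1
  477 = 19 * 24 + 21, so 477 mod 24 = 21
  (-477) mod 24 = (-21) mod 24 = 24 - 21 = 3
Mesh after 477 steps: gear-0 tooth 1 meets gear-1 tooth 3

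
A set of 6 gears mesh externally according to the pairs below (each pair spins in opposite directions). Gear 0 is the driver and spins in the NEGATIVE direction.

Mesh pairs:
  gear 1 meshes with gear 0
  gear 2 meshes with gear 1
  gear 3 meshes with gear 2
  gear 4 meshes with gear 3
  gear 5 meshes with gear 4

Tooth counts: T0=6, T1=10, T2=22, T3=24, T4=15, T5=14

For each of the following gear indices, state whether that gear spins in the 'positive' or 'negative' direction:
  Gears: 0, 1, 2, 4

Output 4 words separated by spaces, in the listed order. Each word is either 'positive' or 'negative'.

Gear 0 (driver): negative (depth 0)
  gear 1: meshes with gear 0 -> depth 1 -> positive (opposite of gear 0)
  gear 2: meshes with gear 1 -> depth 2 -> negative (opposite of gear 1)
  gear 3: meshes with gear 2 -> depth 3 -> positive (opposite of gear 2)
  gear 4: meshes with gear 3 -> depth 4 -> negative (opposite of gear 3)
  gear 5: meshes with gear 4 -> depth 5 -> positive (opposite of gear 4)
Queried indices 0, 1, 2, 4 -> negative, positive, negative, negative

Answer: negative positive negative negative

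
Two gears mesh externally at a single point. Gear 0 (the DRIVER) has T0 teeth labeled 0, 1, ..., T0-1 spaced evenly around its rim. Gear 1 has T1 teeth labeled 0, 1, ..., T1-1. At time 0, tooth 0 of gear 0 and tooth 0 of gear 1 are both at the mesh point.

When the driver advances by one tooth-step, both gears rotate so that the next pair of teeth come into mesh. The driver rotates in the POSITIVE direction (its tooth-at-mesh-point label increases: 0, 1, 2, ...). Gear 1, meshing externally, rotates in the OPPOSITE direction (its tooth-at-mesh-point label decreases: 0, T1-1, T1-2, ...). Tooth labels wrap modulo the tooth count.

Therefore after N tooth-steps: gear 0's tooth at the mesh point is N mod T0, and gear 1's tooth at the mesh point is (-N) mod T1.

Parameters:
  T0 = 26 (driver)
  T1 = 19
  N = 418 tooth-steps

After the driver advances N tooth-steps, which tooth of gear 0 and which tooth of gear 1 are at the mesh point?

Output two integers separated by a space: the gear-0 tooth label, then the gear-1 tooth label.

Gear 0 (driver, T0=26): tooth at mesh = N mod T0
  418 = 16 * 26 + 2, so 418 mod 26 = 2
  gear 0 tooth = 2
Gear 1 (driven, T1=19): tooth at mesh = (-N) mod T1
  418 = 22 * 19 + 0, so 418 mod 19 = 0
  (-418) mod 19 = 0
Mesh after 418 steps: gear-0 tooth 2 meets gear-1 tooth 0

Answer: 2 0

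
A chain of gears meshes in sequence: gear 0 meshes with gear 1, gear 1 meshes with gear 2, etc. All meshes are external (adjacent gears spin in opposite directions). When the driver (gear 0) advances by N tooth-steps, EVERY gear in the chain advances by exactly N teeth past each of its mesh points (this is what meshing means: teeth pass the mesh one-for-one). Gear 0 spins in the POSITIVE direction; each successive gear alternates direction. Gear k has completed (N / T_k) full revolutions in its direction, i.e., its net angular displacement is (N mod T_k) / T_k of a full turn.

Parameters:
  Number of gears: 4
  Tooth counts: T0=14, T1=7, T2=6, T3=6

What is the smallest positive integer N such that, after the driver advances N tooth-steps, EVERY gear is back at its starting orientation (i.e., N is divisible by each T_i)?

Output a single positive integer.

Answer: 42

Derivation:
Gear k returns to start when N is a multiple of T_k.
All gears at start simultaneously when N is a common multiple of [14, 7, 6, 6]; the smallest such N is lcm(14, 7, 6, 6).
Start: lcm = T0 = 14
Fold in T1=7: gcd(14, 7) = 7; lcm(14, 7) = 14 * 7 / 7 = 98 / 7 = 14
Fold in T2=6: gcd(14, 6) = 2; lcm(14, 6) = 14 * 6 / 2 = 84 / 2 = 42
Fold in T3=6: gcd(42, 6) = 6; lcm(42, 6) = 42 * 6 / 6 = 252 / 6 = 42
Full cycle length = 42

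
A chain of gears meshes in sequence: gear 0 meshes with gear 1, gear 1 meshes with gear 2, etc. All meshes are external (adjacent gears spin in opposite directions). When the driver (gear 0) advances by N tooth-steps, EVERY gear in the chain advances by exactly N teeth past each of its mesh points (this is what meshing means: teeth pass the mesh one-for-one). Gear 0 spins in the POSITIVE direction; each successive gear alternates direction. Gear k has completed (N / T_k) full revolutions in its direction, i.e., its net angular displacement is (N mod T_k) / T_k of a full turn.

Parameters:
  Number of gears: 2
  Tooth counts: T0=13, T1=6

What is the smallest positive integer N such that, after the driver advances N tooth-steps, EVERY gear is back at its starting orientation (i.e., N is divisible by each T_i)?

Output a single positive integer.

Answer: 78

Derivation:
Gear k returns to start when N is a multiple of T_k.
All gears at start simultaneously when N is a common multiple of [13, 6]; the smallest such N is lcm(13, 6).
Start: lcm = T0 = 13
Fold in T1=6: gcd(13, 6) = 1; lcm(13, 6) = 13 * 6 / 1 = 78 / 1 = 78
Full cycle length = 78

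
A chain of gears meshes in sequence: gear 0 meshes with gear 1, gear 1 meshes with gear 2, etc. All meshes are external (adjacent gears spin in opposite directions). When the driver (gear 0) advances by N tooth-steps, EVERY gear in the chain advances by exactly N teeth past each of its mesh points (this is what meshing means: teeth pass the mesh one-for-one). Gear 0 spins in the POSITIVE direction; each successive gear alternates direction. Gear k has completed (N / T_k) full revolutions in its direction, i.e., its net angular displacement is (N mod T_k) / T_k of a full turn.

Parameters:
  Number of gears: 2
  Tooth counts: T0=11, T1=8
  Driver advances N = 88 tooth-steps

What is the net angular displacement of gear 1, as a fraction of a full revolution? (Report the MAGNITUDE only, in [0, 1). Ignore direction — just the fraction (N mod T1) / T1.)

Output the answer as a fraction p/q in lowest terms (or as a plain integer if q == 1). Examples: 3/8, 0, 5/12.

Chain of 2 gears, tooth counts: [11, 8]
  gear 0: T0=11, direction=positive, advance = 88 mod 11 = 0 teeth = 0/11 turn
  gear 1: T1=8, direction=negative, advance = 88 mod 8 = 0 teeth = 0/8 turn
Gear 1: 88 mod 8 = 0
Fraction = 0 / 8 = 0/1 (gcd(0,8)=8) = 0

Answer: 0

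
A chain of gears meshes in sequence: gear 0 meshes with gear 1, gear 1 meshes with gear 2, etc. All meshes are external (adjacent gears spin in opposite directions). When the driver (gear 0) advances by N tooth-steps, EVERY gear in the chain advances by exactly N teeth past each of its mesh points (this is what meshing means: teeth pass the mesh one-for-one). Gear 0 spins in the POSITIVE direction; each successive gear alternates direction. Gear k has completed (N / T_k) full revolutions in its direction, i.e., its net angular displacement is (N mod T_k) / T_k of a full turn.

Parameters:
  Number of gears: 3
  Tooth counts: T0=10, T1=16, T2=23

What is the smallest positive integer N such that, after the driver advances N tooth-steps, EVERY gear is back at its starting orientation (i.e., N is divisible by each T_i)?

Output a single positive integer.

Answer: 1840

Derivation:
Gear k returns to start when N is a multiple of T_k.
All gears at start simultaneously when N is a common multiple of [10, 16, 23]; the smallest such N is lcm(10, 16, 23).
Start: lcm = T0 = 10
Fold in T1=16: gcd(10, 16) = 2; lcm(10, 16) = 10 * 16 / 2 = 160 / 2 = 80
Fold in T2=23: gcd(80, 23) = 1; lcm(80, 23) = 80 * 23 / 1 = 1840 / 1 = 1840
Full cycle length = 1840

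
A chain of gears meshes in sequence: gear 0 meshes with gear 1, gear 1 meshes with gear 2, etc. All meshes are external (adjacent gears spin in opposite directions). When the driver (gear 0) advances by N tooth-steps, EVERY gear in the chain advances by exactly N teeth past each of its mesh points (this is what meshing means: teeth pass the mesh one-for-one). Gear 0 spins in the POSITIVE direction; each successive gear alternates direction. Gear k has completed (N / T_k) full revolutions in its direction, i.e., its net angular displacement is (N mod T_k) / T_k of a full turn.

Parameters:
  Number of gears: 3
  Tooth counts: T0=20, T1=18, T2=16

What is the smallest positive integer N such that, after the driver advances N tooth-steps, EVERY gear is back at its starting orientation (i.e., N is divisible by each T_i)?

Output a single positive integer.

Gear k returns to start when N is a multiple of T_k.
All gears at start simultaneously when N is a common multiple of [20, 18, 16]; the smallest such N is lcm(20, 18, 16).
Start: lcm = T0 = 20
Fold in T1=18: gcd(20, 18) = 2; lcm(20, 18) = 20 * 18 / 2 = 360 / 2 = 180
Fold in T2=16: gcd(180, 16) = 4; lcm(180, 16) = 180 * 16 / 4 = 2880 / 4 = 720
Full cycle length = 720

Answer: 720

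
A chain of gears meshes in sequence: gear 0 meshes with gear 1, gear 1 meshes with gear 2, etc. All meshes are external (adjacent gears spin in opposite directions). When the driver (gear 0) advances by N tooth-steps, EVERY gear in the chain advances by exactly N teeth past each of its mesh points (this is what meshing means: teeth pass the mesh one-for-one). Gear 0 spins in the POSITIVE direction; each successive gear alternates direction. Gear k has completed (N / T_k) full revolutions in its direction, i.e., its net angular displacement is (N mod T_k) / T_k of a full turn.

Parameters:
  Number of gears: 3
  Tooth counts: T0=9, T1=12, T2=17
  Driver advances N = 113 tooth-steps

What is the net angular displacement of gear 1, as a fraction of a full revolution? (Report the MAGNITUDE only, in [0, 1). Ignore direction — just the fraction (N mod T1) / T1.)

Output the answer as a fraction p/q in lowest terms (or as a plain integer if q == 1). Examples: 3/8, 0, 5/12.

Answer: 5/12

Derivation:
Chain of 3 gears, tooth counts: [9, 12, 17]
  gear 0: T0=9, direction=positive, advance = 113 mod 9 = 5 teeth = 5/9 turn
  gear 1: T1=12, direction=negative, advance = 113 mod 12 = 5 teeth = 5/12 turn
  gear 2: T2=17, direction=positive, advance = 113 mod 17 = 11 teeth = 11/17 turn
Gear 1: 113 mod 12 = 5
Fraction = 5 / 12 = 5/12 (gcd(5,12)=1) = 5/12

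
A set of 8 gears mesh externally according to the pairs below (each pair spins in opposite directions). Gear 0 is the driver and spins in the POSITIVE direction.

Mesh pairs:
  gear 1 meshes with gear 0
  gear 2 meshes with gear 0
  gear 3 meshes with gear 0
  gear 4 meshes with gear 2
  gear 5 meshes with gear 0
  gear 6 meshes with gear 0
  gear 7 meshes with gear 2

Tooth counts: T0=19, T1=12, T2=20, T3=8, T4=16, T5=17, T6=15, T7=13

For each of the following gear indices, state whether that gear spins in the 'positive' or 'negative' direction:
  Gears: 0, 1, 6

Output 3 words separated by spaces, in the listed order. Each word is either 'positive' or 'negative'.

Gear 0 (driver): positive (depth 0)
  gear 1: meshes with gear 0 -> depth 1 -> negative (opposite of gear 0)
  gear 2: meshes with gear 0 -> depth 1 -> negative (opposite of gear 0)
  gear 3: meshes with gear 0 -> depth 1 -> negative (opposite of gear 0)
  gear 4: meshes with gear 2 -> depth 2 -> positive (opposite of gear 2)
  gear 5: meshes with gear 0 -> depth 1 -> negative (opposite of gear 0)
  gear 6: meshes with gear 0 -> depth 1 -> negative (opposite of gear 0)
  gear 7: meshes with gear 2 -> depth 2 -> positive (opposite of gear 2)
Queried indices 0, 1, 6 -> positive, negative, negative

Answer: positive negative negative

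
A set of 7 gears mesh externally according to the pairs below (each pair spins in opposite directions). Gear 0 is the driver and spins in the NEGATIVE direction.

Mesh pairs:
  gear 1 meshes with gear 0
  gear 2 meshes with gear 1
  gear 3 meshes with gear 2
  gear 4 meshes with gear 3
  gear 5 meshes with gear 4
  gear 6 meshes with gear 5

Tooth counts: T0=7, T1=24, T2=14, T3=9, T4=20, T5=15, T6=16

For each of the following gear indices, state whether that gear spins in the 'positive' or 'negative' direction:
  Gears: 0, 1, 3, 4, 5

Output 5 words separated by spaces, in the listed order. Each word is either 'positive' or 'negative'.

Answer: negative positive positive negative positive

Derivation:
Gear 0 (driver): negative (depth 0)
  gear 1: meshes with gear 0 -> depth 1 -> positive (opposite of gear 0)
  gear 2: meshes with gear 1 -> depth 2 -> negative (opposite of gear 1)
  gear 3: meshes with gear 2 -> depth 3 -> positive (opposite of gear 2)
  gear 4: meshes with gear 3 -> depth 4 -> negative (opposite of gear 3)
  gear 5: meshes with gear 4 -> depth 5 -> positive (opposite of gear 4)
  gear 6: meshes with gear 5 -> depth 6 -> negative (opposite of gear 5)
Queried indices 0, 1, 3, 4, 5 -> negative, positive, positive, negative, positive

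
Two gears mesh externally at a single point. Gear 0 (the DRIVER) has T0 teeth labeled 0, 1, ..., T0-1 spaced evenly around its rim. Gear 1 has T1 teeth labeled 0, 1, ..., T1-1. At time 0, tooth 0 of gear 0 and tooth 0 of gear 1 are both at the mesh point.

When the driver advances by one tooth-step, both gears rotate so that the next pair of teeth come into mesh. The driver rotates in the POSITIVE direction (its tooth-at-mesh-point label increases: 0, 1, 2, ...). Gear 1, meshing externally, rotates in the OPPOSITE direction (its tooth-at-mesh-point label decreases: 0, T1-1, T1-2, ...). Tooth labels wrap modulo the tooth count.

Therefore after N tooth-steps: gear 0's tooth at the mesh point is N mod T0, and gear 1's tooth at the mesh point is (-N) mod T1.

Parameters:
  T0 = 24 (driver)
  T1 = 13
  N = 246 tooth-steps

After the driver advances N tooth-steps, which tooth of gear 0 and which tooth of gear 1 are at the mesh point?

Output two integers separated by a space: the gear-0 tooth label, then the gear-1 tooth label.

Answer: 6 1

Derivation:
Gear 0 (driver, T0=24): tooth at mesh = N mod T0
  246 = 10 * 24 + 6, so 246 mod 24 = 6
  gear 0 tooth = 6
Gear 1 (driven, T1=13): tooth at mesh = (-N) mod T1
  246 = 18 * 13 + 12, so 246 mod 13 = 12
  (-246) mod 13 = (-12) mod 13 = 13 - 12 = 1
Mesh after 246 steps: gear-0 tooth 6 meets gear-1 tooth 1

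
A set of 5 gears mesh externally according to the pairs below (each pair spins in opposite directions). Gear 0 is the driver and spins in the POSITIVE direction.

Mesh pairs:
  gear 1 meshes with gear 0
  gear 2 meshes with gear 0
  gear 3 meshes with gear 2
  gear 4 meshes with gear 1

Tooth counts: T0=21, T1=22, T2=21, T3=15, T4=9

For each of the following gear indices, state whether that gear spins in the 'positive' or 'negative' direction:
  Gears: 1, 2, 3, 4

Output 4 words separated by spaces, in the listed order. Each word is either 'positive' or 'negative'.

Answer: negative negative positive positive

Derivation:
Gear 0 (driver): positive (depth 0)
  gear 1: meshes with gear 0 -> depth 1 -> negative (opposite of gear 0)
  gear 2: meshes with gear 0 -> depth 1 -> negative (opposite of gear 0)
  gear 3: meshes with gear 2 -> depth 2 -> positive (opposite of gear 2)
  gear 4: meshes with gear 1 -> depth 2 -> positive (opposite of gear 1)
Queried indices 1, 2, 3, 4 -> negative, negative, positive, positive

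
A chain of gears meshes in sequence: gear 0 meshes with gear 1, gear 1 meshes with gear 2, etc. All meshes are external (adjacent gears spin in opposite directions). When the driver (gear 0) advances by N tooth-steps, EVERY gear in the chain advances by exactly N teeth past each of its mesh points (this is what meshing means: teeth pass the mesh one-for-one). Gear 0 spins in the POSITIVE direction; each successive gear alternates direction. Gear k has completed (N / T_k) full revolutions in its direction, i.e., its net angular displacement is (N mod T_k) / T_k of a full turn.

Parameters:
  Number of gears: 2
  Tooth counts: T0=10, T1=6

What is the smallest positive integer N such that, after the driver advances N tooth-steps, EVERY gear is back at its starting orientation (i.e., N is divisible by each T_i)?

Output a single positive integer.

Answer: 30

Derivation:
Gear k returns to start when N is a multiple of T_k.
All gears at start simultaneously when N is a common multiple of [10, 6]; the smallest such N is lcm(10, 6).
Start: lcm = T0 = 10
Fold in T1=6: gcd(10, 6) = 2; lcm(10, 6) = 10 * 6 / 2 = 60 / 2 = 30
Full cycle length = 30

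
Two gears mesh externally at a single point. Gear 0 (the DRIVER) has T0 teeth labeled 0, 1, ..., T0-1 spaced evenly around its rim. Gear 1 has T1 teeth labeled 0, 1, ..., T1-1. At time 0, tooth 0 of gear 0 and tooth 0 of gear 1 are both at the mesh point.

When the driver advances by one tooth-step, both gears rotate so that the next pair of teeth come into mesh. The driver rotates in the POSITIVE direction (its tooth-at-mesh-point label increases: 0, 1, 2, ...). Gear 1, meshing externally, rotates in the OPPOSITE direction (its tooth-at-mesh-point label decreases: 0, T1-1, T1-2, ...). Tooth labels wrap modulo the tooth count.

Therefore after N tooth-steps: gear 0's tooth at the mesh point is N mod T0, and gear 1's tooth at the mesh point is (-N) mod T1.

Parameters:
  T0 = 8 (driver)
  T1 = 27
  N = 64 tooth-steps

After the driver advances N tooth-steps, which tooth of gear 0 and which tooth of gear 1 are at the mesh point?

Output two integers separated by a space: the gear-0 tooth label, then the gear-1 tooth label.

Answer: 0 17

Derivation:
Gear 0 (driver, T0=8): tooth at mesh = N mod T0
  64 = 8 * 8 + 0, so 64 mod 8 = 0
  gear 0 tooth = 0
Gear 1 (driven, T1=27): tooth at mesh = (-N) mod T1
  64 = 2 * 27 + 10, so 64 mod 27 = 10
  (-64) mod 27 = (-10) mod 27 = 27 - 10 = 17
Mesh after 64 steps: gear-0 tooth 0 meets gear-1 tooth 17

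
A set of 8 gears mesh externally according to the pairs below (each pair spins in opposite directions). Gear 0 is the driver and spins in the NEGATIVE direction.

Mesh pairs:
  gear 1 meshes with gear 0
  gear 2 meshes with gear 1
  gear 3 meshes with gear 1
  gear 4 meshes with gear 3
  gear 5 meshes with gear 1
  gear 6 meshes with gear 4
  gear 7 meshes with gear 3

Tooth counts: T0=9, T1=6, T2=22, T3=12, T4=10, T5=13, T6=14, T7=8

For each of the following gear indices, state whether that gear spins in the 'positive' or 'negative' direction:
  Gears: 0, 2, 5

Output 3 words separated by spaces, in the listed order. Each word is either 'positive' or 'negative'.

Answer: negative negative negative

Derivation:
Gear 0 (driver): negative (depth 0)
  gear 1: meshes with gear 0 -> depth 1 -> positive (opposite of gear 0)
  gear 2: meshes with gear 1 -> depth 2 -> negative (opposite of gear 1)
  gear 3: meshes with gear 1 -> depth 2 -> negative (opposite of gear 1)
  gear 4: meshes with gear 3 -> depth 3 -> positive (opposite of gear 3)
  gear 5: meshes with gear 1 -> depth 2 -> negative (opposite of gear 1)
  gear 6: meshes with gear 4 -> depth 4 -> negative (opposite of gear 4)
  gear 7: meshes with gear 3 -> depth 3 -> positive (opposite of gear 3)
Queried indices 0, 2, 5 -> negative, negative, negative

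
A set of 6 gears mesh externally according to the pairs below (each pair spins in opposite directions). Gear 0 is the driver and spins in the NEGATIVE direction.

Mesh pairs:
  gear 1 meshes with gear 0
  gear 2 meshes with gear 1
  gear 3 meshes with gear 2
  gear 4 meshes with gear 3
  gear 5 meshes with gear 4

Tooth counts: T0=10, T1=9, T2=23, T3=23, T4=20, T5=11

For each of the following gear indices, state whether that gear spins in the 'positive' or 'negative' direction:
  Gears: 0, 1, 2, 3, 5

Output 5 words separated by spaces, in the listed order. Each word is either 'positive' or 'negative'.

Answer: negative positive negative positive positive

Derivation:
Gear 0 (driver): negative (depth 0)
  gear 1: meshes with gear 0 -> depth 1 -> positive (opposite of gear 0)
  gear 2: meshes with gear 1 -> depth 2 -> negative (opposite of gear 1)
  gear 3: meshes with gear 2 -> depth 3 -> positive (opposite of gear 2)
  gear 4: meshes with gear 3 -> depth 4 -> negative (opposite of gear 3)
  gear 5: meshes with gear 4 -> depth 5 -> positive (opposite of gear 4)
Queried indices 0, 1, 2, 3, 5 -> negative, positive, negative, positive, positive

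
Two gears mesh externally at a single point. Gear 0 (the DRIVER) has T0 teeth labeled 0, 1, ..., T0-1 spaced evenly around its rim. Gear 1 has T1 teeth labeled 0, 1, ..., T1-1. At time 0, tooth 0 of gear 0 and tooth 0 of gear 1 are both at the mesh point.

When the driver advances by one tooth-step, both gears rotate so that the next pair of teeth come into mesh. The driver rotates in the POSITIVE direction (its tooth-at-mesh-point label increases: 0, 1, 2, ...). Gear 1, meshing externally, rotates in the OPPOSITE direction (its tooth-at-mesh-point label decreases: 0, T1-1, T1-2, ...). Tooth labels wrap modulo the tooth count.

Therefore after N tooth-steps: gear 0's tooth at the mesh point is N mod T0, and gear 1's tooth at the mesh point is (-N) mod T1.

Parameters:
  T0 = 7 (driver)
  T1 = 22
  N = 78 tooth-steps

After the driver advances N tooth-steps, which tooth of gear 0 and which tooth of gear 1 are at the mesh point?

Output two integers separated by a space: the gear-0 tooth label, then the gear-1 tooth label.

Answer: 1 10

Derivation:
Gear 0 (driver, T0=7): tooth at mesh = N mod T0
  78 = 11 * 7 + 1, so 78 mod 7 = 1
  gear 0 tooth = 1
Gear 1 (driven, T1=22): tooth at mesh = (-N) mod T1
  78 = 3 * 22 + 12, so 78 mod 22 = 12
  (-78) mod 22 = (-12) mod 22 = 22 - 12 = 10
Mesh after 78 steps: gear-0 tooth 1 meets gear-1 tooth 10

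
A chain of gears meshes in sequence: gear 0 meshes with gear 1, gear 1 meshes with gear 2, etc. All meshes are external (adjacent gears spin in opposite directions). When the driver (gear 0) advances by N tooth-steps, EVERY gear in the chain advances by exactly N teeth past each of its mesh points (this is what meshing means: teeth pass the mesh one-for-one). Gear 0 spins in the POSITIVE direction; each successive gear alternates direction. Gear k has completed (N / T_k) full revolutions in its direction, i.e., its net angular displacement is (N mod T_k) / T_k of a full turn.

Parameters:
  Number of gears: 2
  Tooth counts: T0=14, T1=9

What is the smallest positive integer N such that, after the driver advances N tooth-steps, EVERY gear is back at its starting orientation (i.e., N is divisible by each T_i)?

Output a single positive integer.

Answer: 126

Derivation:
Gear k returns to start when N is a multiple of T_k.
All gears at start simultaneously when N is a common multiple of [14, 9]; the smallest such N is lcm(14, 9).
Start: lcm = T0 = 14
Fold in T1=9: gcd(14, 9) = 1; lcm(14, 9) = 14 * 9 / 1 = 126 / 1 = 126
Full cycle length = 126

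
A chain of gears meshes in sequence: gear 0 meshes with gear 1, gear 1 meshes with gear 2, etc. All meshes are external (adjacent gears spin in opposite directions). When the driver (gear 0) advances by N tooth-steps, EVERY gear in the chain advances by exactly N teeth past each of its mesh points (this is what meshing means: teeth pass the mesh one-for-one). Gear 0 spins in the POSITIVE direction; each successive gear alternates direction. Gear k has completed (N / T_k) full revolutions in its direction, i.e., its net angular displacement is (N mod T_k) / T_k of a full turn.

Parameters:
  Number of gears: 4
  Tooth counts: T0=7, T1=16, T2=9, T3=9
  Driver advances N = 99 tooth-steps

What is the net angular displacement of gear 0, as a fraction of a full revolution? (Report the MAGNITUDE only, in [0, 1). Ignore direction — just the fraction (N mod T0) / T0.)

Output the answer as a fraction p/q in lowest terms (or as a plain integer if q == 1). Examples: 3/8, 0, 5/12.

Answer: 1/7

Derivation:
Chain of 4 gears, tooth counts: [7, 16, 9, 9]
  gear 0: T0=7, direction=positive, advance = 99 mod 7 = 1 teeth = 1/7 turn
  gear 1: T1=16, direction=negative, advance = 99 mod 16 = 3 teeth = 3/16 turn
  gear 2: T2=9, direction=positive, advance = 99 mod 9 = 0 teeth = 0/9 turn
  gear 3: T3=9, direction=negative, advance = 99 mod 9 = 0 teeth = 0/9 turn
Gear 0: 99 mod 7 = 1
Fraction = 1 / 7 = 1/7 (gcd(1,7)=1) = 1/7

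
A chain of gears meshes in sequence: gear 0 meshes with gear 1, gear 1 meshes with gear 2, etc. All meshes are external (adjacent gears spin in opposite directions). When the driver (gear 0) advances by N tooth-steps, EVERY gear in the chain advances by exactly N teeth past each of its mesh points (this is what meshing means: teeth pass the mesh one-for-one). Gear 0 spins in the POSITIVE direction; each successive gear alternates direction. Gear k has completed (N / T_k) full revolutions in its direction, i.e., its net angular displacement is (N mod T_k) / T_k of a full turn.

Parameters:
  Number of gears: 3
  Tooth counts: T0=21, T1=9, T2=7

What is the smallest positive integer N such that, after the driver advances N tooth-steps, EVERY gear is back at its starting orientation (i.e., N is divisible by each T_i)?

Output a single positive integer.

Gear k returns to start when N is a multiple of T_k.
All gears at start simultaneously when N is a common multiple of [21, 9, 7]; the smallest such N is lcm(21, 9, 7).
Start: lcm = T0 = 21
Fold in T1=9: gcd(21, 9) = 3; lcm(21, 9) = 21 * 9 / 3 = 189 / 3 = 63
Fold in T2=7: gcd(63, 7) = 7; lcm(63, 7) = 63 * 7 / 7 = 441 / 7 = 63
Full cycle length = 63

Answer: 63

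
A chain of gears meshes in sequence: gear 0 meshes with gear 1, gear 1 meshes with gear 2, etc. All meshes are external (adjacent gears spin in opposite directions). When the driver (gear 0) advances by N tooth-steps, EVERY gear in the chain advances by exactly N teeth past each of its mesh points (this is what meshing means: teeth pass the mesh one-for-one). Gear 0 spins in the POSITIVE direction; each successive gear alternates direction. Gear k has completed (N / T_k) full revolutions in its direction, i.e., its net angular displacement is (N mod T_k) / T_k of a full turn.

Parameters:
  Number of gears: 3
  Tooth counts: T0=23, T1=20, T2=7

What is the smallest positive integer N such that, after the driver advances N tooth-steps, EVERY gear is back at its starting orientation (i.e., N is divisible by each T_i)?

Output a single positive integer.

Answer: 3220

Derivation:
Gear k returns to start when N is a multiple of T_k.
All gears at start simultaneously when N is a common multiple of [23, 20, 7]; the smallest such N is lcm(23, 20, 7).
Start: lcm = T0 = 23
Fold in T1=20: gcd(23, 20) = 1; lcm(23, 20) = 23 * 20 / 1 = 460 / 1 = 460
Fold in T2=7: gcd(460, 7) = 1; lcm(460, 7) = 460 * 7 / 1 = 3220 / 1 = 3220
Full cycle length = 3220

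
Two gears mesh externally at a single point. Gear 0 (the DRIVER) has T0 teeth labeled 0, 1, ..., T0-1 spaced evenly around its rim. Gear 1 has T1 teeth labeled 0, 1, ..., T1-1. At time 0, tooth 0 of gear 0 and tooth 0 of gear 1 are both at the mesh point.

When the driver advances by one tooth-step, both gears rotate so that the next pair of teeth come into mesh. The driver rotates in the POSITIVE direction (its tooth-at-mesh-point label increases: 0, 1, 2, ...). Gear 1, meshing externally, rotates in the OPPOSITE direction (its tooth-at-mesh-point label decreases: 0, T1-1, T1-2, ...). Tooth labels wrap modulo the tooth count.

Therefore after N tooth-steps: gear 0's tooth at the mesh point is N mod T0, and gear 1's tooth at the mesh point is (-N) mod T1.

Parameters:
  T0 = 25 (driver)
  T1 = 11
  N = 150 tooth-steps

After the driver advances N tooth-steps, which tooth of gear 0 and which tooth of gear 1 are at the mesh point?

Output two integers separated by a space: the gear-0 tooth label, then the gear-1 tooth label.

Answer: 0 4

Derivation:
Gear 0 (driver, T0=25): tooth at mesh = N mod T0
  150 = 6 * 25 + 0, so 150 mod 25 = 0
  gear 0 tooth = 0
Gear 1 (driven, T1=11): tooth at mesh = (-N) mod T1
  150 = 13 * 11 + 7, so 150 mod 11 = 7
  (-150) mod 11 = (-7) mod 11 = 11 - 7 = 4
Mesh after 150 steps: gear-0 tooth 0 meets gear-1 tooth 4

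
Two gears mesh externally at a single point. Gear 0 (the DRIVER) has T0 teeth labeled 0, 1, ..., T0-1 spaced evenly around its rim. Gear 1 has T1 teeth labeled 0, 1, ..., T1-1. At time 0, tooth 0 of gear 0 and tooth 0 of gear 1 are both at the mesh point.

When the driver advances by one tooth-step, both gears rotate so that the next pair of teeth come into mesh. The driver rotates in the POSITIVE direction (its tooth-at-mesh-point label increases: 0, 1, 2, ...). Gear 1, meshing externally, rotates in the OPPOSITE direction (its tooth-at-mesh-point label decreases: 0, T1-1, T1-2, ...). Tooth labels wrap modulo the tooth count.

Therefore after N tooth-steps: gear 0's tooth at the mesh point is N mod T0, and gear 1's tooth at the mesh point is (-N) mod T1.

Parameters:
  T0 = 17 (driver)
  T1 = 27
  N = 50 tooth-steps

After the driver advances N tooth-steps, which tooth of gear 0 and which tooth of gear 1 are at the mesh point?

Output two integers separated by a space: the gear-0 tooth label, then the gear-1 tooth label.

Gear 0 (driver, T0=17): tooth at mesh = N mod T0
  50 = 2 * 17 + 16, so 50 mod 17 = 16
  gear 0 tooth = 16
Gear 1 (driven, T1=27): tooth at mesh = (-N) mod T1
  50 = 1 * 27 + 23, so 50 mod 27 = 23
  (-50) mod 27 = (-23) mod 27 = 27 - 23 = 4
Mesh after 50 steps: gear-0 tooth 16 meets gear-1 tooth 4

Answer: 16 4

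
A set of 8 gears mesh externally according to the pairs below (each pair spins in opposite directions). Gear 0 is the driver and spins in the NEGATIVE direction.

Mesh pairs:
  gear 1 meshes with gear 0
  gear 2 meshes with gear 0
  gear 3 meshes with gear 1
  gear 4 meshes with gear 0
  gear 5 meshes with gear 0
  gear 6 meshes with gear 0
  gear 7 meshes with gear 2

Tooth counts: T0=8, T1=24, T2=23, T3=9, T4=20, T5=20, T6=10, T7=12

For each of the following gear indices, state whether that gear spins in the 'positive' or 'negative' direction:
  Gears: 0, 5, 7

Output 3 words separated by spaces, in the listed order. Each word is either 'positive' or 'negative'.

Answer: negative positive negative

Derivation:
Gear 0 (driver): negative (depth 0)
  gear 1: meshes with gear 0 -> depth 1 -> positive (opposite of gear 0)
  gear 2: meshes with gear 0 -> depth 1 -> positive (opposite of gear 0)
  gear 3: meshes with gear 1 -> depth 2 -> negative (opposite of gear 1)
  gear 4: meshes with gear 0 -> depth 1 -> positive (opposite of gear 0)
  gear 5: meshes with gear 0 -> depth 1 -> positive (opposite of gear 0)
  gear 6: meshes with gear 0 -> depth 1 -> positive (opposite of gear 0)
  gear 7: meshes with gear 2 -> depth 2 -> negative (opposite of gear 2)
Queried indices 0, 5, 7 -> negative, positive, negative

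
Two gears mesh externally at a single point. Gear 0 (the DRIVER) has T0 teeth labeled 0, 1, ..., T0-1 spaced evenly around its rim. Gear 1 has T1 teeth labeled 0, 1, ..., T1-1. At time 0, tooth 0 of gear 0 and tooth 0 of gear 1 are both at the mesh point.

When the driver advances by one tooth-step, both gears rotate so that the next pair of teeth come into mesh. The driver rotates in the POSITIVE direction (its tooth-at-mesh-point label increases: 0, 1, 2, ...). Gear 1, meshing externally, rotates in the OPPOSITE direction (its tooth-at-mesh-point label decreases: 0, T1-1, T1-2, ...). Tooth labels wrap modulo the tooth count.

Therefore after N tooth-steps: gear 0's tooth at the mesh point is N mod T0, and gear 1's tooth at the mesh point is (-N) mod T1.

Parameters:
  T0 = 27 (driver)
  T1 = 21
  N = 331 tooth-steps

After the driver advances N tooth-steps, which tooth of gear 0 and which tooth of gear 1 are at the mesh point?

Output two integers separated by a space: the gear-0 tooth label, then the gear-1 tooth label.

Answer: 7 5

Derivation:
Gear 0 (driver, T0=27): tooth at mesh = N mod T0
  331 = 12 * 27 + 7, so 331 mod 27 = 7
  gear 0 tooth = 7
Gear 1 (driven, T1=21): tooth at mesh = (-N) mod T1
  331 = 15 * 21 + 16, so 331 mod 21 = 16
  (-331) mod 21 = (-16) mod 21 = 21 - 16 = 5
Mesh after 331 steps: gear-0 tooth 7 meets gear-1 tooth 5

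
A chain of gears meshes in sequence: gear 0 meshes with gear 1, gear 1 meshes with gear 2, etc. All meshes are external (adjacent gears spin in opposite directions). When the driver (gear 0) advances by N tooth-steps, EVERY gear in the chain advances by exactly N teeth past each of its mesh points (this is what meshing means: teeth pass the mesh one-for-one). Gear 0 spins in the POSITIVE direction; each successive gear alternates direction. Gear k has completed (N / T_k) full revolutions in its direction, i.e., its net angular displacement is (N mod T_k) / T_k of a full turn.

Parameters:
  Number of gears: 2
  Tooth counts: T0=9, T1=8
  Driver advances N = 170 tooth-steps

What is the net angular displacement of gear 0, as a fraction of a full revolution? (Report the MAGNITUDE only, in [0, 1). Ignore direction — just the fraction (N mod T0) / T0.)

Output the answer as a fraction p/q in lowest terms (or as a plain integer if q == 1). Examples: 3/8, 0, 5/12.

Chain of 2 gears, tooth counts: [9, 8]
  gear 0: T0=9, direction=positive, advance = 170 mod 9 = 8 teeth = 8/9 turn
  gear 1: T1=8, direction=negative, advance = 170 mod 8 = 2 teeth = 2/8 turn
Gear 0: 170 mod 9 = 8
Fraction = 8 / 9 = 8/9 (gcd(8,9)=1) = 8/9

Answer: 8/9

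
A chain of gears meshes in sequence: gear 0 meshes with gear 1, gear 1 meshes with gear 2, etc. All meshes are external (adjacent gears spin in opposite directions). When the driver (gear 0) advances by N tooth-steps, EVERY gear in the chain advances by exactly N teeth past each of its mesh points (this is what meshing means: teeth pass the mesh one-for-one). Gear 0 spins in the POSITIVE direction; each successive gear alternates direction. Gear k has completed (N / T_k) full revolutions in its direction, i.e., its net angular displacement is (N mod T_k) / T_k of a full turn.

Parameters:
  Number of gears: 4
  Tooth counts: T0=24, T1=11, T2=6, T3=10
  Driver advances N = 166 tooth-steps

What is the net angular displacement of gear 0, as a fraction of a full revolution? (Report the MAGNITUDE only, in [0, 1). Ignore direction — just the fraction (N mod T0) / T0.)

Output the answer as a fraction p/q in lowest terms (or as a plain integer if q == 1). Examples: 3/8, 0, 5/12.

Chain of 4 gears, tooth counts: [24, 11, 6, 10]
  gear 0: T0=24, direction=positive, advance = 166 mod 24 = 22 teeth = 22/24 turn
  gear 1: T1=11, direction=negative, advance = 166 mod 11 = 1 teeth = 1/11 turn
  gear 2: T2=6, direction=positive, advance = 166 mod 6 = 4 teeth = 4/6 turn
  gear 3: T3=10, direction=negative, advance = 166 mod 10 = 6 teeth = 6/10 turn
Gear 0: 166 mod 24 = 22
Fraction = 22 / 24 = 11/12 (gcd(22,24)=2) = 11/12

Answer: 11/12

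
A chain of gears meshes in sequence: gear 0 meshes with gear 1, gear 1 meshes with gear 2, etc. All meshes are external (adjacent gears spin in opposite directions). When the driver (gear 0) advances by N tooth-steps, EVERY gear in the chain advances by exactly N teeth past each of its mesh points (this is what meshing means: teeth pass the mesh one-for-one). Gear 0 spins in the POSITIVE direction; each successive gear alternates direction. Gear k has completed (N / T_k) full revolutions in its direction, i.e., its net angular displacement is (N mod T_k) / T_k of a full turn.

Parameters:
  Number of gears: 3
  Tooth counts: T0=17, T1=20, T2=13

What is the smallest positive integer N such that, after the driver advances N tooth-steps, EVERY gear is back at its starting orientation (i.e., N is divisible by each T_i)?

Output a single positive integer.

Answer: 4420

Derivation:
Gear k returns to start when N is a multiple of T_k.
All gears at start simultaneously when N is a common multiple of [17, 20, 13]; the smallest such N is lcm(17, 20, 13).
Start: lcm = T0 = 17
Fold in T1=20: gcd(17, 20) = 1; lcm(17, 20) = 17 * 20 / 1 = 340 / 1 = 340
Fold in T2=13: gcd(340, 13) = 1; lcm(340, 13) = 340 * 13 / 1 = 4420 / 1 = 4420
Full cycle length = 4420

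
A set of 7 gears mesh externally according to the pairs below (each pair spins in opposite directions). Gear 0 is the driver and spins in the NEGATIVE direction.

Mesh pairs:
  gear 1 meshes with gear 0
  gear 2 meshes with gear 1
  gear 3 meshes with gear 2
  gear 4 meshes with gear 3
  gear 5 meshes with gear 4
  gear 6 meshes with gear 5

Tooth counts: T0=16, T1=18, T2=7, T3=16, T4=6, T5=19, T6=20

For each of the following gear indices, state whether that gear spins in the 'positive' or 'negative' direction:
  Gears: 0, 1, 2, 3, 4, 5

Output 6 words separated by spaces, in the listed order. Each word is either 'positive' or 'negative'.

Gear 0 (driver): negative (depth 0)
  gear 1: meshes with gear 0 -> depth 1 -> positive (opposite of gear 0)
  gear 2: meshes with gear 1 -> depth 2 -> negative (opposite of gear 1)
  gear 3: meshes with gear 2 -> depth 3 -> positive (opposite of gear 2)
  gear 4: meshes with gear 3 -> depth 4 -> negative (opposite of gear 3)
  gear 5: meshes with gear 4 -> depth 5 -> positive (opposite of gear 4)
  gear 6: meshes with gear 5 -> depth 6 -> negative (opposite of gear 5)
Queried indices 0, 1, 2, 3, 4, 5 -> negative, positive, negative, positive, negative, positive

Answer: negative positive negative positive negative positive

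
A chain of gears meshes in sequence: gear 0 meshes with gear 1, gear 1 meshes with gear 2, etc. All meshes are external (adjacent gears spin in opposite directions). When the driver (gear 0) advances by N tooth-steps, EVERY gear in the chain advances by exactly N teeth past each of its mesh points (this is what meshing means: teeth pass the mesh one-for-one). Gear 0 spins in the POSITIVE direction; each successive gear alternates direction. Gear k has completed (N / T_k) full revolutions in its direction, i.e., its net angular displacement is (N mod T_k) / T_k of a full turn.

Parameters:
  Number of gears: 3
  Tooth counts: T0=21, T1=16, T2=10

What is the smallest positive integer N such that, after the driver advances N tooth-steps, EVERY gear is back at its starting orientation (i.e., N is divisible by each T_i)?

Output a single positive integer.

Gear k returns to start when N is a multiple of T_k.
All gears at start simultaneously when N is a common multiple of [21, 16, 10]; the smallest such N is lcm(21, 16, 10).
Start: lcm = T0 = 21
Fold in T1=16: gcd(21, 16) = 1; lcm(21, 16) = 21 * 16 / 1 = 336 / 1 = 336
Fold in T2=10: gcd(336, 10) = 2; lcm(336, 10) = 336 * 10 / 2 = 3360 / 2 = 1680
Full cycle length = 1680

Answer: 1680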